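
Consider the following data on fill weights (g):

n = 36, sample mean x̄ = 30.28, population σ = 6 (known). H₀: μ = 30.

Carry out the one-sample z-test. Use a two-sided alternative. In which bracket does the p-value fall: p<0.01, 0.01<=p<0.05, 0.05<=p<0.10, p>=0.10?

SE = σ/√n = 6/√36 = 1.0000
z = (x̄−μ₀)/SE = (30.28−30)/1.0000 = 0.2800
p-value (two-sided) = 0.77948
→ bracket: p>=0.10

p-value bracket: p>=0.10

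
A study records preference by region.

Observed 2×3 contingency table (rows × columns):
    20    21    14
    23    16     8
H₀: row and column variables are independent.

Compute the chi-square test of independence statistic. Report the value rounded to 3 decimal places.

Row totals [55, 47], col totals [43, 37, 22], n=102
χ² = (20−23.19)²/23.19 + (21−19.95)²/19.95 + (14−11.86)²/11.86 + (23−19.81)²/19.81 + (16−17.05)²/17.05 + (8−10.14)²/10.14 = 1.9056
df = 2

test statistic = 1.906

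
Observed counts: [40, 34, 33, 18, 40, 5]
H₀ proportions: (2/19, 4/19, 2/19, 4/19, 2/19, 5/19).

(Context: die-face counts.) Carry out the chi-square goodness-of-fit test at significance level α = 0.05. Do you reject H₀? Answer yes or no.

n = 170; E_i = n·p_i = [17.89, 35.79, 17.89, 35.79, 17.89, 44.74]
χ² = (40−17.89)²/17.89 + (34−35.79)²/35.79 + (33−17.89)²/17.89 + (18−35.79)²/35.79 + (40−17.89)²/17.89 + (5−44.74)²/44.74 = 111.5912
df = 5
p-value (upper-tail) = 0.00000
At α=0.05: p < α → reject H₀

reject H₀: yes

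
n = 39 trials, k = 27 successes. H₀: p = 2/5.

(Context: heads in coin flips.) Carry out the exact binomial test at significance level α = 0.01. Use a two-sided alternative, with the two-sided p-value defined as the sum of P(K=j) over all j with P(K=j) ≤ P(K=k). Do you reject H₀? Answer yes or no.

reject H₀: yes

Exact binomial: n=39, k=27, p₀=2/5=0.4000
P(X=j) = C(n,j)·p₀^j·(1−p₀)^(n−j); p = Σ P(X=j) over j with P(X=j) ≤ P(X=27)
p-value (two-sided) = 0.00025
At α=0.01: p < α → reject H₀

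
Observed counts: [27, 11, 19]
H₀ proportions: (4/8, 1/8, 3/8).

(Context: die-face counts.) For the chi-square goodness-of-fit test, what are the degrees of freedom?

df = k − 1 = 3 − 1 = 2

degrees of freedom = 2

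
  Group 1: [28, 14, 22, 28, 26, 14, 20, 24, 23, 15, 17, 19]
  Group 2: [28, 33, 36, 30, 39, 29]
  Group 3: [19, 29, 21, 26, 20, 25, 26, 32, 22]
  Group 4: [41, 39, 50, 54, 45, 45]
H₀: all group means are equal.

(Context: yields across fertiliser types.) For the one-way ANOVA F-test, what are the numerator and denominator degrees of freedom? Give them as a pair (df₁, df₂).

degrees of freedom = [3, 29]

k = 4 groups, N = 33 total
df = (k−1, N−k) = (4−1, 33−4) = (3, 29)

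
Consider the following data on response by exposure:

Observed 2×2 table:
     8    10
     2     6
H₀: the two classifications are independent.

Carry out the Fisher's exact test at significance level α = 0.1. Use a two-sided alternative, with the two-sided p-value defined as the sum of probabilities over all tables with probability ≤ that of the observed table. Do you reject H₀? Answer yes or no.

reject H₀: no

Margins: r₁=18, r₂=8, c₁=10, c₂=16, n=26
p_obs = C(18,8)·C(8,2)/C(26,10); sum pmf over tables with pmf ≤ p_obs
p-value (two-sided) = 0.41985
At α=0.1: p ≥ α → fail to reject H₀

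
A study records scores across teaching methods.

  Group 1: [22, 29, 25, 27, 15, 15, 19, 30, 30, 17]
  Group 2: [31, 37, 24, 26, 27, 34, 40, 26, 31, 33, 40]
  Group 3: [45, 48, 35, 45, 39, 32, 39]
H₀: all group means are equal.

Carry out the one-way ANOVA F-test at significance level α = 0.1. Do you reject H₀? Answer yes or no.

Group means [22.90, 31.73, 40.43], grand mean 30.750
SSB = Σnᵢ(x̄ᵢ−x̄)² = 1282.454; SSW = ΣΣ(x−x̄ᵢ)² = 858.796
MSB = 1282.454/2 = 641.2269; MSW = 858.796/25 = 34.3518
F = MSB/MSW = 18.6664
df = (2, 25)
p-value (upper-tail) = 0.00001
At α=0.1: p < α → reject H₀

reject H₀: yes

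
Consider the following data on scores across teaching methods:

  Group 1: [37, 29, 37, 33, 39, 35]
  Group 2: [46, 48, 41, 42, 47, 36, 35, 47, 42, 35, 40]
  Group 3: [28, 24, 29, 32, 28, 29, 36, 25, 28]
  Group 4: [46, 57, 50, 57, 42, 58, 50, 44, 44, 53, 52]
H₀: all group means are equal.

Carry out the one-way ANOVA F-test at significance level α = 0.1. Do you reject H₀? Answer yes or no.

reject H₀: yes

Group means [35.00, 41.73, 28.78, 50.27], grand mean 40.027
SSB = Σnᵢ(x̄ᵢ−x̄)² = 2477.054; SSW = ΣΣ(x−x̄ᵢ)² = 731.919
MSB = 2477.054/3 = 825.6846; MSW = 731.919/33 = 22.1794
F = MSB/MSW = 37.2276
df = (3, 33)
p-value (upper-tail) = 0.00000
At α=0.1: p < α → reject H₀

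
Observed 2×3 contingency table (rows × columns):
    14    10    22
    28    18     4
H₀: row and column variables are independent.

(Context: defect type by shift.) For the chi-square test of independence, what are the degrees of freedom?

degrees of freedom = 2

df = (r−1)(c−1) = (2−1)·(3−1) = 2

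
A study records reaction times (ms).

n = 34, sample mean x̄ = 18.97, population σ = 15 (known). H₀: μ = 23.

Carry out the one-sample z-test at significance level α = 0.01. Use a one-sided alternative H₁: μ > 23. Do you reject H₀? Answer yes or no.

reject H₀: no

SE = σ/√n = 15/√34 = 2.5725
z = (x̄−μ₀)/SE = (18.97−23)/2.5725 = -1.5666
p-value (one-sided, H₁ greater) = 0.94139
At α=0.01: p ≥ α → fail to reject H₀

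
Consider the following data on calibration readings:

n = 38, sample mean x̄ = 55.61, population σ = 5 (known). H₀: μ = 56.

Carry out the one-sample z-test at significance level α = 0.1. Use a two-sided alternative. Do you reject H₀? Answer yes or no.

reject H₀: no

SE = σ/√n = 5/√38 = 0.8111
z = (x̄−μ₀)/SE = (55.61−56)/0.8111 = -0.4808
p-value (two-sided) = 0.63064
At α=0.1: p ≥ α → fail to reject H₀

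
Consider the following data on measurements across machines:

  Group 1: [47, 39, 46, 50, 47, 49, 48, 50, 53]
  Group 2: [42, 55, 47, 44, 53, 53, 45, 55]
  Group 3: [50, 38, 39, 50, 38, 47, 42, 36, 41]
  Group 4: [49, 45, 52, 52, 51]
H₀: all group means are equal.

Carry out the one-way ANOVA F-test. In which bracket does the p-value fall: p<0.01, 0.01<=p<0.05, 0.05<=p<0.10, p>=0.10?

p-value bracket: 0.01<=p<0.05

Group means [47.67, 49.25, 42.33, 49.80], grand mean 46.871
SSB = Σnᵢ(x̄ᵢ−x̄)² = 279.184; SSW = ΣΣ(x−x̄ᵢ)² = 582.300
MSB = 279.184/3 = 93.0613; MSW = 582.300/27 = 21.5667
F = MSB/MSW = 4.3151
df = (3, 27)
p-value (upper-tail) = 0.01309
→ bracket: 0.01<=p<0.05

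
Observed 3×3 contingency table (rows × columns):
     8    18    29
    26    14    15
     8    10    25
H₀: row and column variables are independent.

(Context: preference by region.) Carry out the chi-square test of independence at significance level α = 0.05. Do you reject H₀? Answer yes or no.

reject H₀: yes

Row totals [55, 55, 43], col totals [42, 42, 69], n=153
χ² = (8−15.10)²/15.10 + (18−15.10)²/15.10 + (29−24.80)²/24.80 + (26−15.10)²/15.10 + (14−15.10)²/15.10 + (15−24.80)²/24.80 + (8−11.80)²/11.80 + (10−11.80)²/11.80 + (25−19.39)²/19.39 = 19.5548
df = 4
p-value (upper-tail) = 0.00061
At α=0.05: p < α → reject H₀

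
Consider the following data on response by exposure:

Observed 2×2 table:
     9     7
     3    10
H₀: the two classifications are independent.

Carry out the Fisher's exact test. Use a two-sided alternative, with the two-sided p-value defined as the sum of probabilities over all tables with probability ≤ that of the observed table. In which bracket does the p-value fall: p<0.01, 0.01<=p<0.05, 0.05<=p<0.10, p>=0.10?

Margins: r₁=16, r₂=13, c₁=12, c₂=17, n=29
p_obs = C(16,9)·C(13,3)/C(29,12); sum pmf over tables with pmf ≤ p_obs
p-value (two-sided) = 0.12975
→ bracket: p>=0.10

p-value bracket: p>=0.10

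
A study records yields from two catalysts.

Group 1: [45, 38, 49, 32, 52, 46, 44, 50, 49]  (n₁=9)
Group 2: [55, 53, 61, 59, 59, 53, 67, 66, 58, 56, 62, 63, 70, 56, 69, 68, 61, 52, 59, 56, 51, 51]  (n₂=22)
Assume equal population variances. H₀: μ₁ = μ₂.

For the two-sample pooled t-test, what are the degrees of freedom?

degrees of freedom = 29

df = n₁ + n₂ − 2 = 9 + 22 − 2 = 29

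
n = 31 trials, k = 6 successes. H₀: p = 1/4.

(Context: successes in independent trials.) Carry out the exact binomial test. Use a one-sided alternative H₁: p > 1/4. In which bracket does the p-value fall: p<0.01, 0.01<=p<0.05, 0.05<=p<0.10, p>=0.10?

Exact binomial: n=31, k=6, p₀=1/4=0.2500
P(X≥6) from Σ C(n,i)·p₀^i·(1−p₀)^(n−i)
p-value (one-sided, H₁ greater) = 0.82358
→ bracket: p>=0.10

p-value bracket: p>=0.10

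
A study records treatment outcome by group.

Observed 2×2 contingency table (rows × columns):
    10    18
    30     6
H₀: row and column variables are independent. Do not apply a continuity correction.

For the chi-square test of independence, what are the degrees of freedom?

degrees of freedom = 1

df = (r−1)(c−1) = (2−1)·(2−1) = 1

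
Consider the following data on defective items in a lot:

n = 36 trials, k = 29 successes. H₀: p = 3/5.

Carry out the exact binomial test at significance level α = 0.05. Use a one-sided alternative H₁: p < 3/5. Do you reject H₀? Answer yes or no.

Exact binomial: n=36, k=29, p₀=3/5=0.6000
P(X≤29) from Σ C(n,i)·p₀^i·(1−p₀)^(n−i)
p-value (one-sided, H₁ less) = 0.99758
At α=0.05: p ≥ α → fail to reject H₀

reject H₀: no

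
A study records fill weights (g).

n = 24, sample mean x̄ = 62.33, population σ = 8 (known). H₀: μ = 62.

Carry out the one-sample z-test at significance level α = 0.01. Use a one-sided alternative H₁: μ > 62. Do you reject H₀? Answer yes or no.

reject H₀: no

SE = σ/√n = 8/√24 = 1.6330
z = (x̄−μ₀)/SE = (62.33−62)/1.6330 = 0.2021
p-value (one-sided, H₁ greater) = 0.41993
At α=0.01: p ≥ α → fail to reject H₀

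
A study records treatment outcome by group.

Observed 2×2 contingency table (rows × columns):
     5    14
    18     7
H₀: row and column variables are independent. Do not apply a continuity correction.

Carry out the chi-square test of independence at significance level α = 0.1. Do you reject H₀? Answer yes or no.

reject H₀: yes

Row totals [19, 25], col totals [23, 21], n=44
χ² = (5−9.93)²/9.93 + (14−9.07)²/9.07 + (18−13.07)²/13.07 + (7−11.93)²/11.93 = 9.0309
df = 1
p-value (upper-tail) = 0.00265
At α=0.1: p < α → reject H₀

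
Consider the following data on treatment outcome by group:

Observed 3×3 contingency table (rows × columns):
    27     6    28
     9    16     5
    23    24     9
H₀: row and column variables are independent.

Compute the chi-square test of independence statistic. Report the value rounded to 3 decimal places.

test statistic = 28.027

Row totals [61, 30, 56], col totals [59, 46, 42], n=147
χ² = (27−24.48)²/24.48 + (6−19.09)²/19.09 + (28−17.43)²/17.43 + (9−12.04)²/12.04 + (16−9.39)²/9.39 + (5−8.57)²/8.57 + (23−22.48)²/22.48 + (24−17.52)²/17.52 + (9−16.00)²/16.00 = 28.0268
df = 4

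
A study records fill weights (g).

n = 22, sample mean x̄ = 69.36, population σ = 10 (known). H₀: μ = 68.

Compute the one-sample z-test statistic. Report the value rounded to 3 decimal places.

test statistic = 0.638

SE = σ/√n = 10/√22 = 2.1320
z = (x̄−μ₀)/SE = (69.36−68)/2.1320 = 0.6379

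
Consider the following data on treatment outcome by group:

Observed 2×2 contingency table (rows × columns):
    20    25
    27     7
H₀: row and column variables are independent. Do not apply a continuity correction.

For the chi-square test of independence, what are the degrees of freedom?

df = (r−1)(c−1) = (2−1)·(2−1) = 1

degrees of freedom = 1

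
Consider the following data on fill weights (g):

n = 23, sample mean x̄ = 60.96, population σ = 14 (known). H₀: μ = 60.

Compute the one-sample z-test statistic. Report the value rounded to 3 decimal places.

SE = σ/√n = 14/√23 = 2.9192
z = (x̄−μ₀)/SE = (60.96−60)/2.9192 = 0.3289

test statistic = 0.329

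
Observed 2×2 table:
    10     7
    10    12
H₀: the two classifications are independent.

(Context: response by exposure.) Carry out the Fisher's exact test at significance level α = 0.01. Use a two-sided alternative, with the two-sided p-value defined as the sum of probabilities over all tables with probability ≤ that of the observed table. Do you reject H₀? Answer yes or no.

reject H₀: no

Margins: r₁=17, r₂=22, c₁=20, c₂=19, n=39
p_obs = C(17,10)·C(22,10)/C(39,20); sum pmf over tables with pmf ≤ p_obs
p-value (two-sided) = 0.52311
At α=0.01: p ≥ α → fail to reject H₀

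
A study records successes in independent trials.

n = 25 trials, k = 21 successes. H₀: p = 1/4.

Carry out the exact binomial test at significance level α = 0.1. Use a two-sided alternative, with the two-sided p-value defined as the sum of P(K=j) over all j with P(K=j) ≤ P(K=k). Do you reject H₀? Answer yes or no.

Exact binomial: n=25, k=21, p₀=1/4=0.2500
P(X=j) = C(n,j)·p₀^j·(1−p₀)^(n−j); p = Σ P(X=j) over j with P(X=j) ≤ P(X=21)
p-value (two-sided) = 0.00000
At α=0.1: p < α → reject H₀

reject H₀: yes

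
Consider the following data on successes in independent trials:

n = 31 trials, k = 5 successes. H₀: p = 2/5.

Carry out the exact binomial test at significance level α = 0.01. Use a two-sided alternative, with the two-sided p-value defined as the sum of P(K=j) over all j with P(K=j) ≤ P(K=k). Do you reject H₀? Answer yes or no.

Exact binomial: n=31, k=5, p₀=2/5=0.4000
P(X=j) = C(n,j)·p₀^j·(1−p₀)^(n−j); p = Σ P(X=j) over j with P(X=j) ≤ P(X=5)
p-value (two-sided) = 0.00565
At α=0.01: p < α → reject H₀

reject H₀: yes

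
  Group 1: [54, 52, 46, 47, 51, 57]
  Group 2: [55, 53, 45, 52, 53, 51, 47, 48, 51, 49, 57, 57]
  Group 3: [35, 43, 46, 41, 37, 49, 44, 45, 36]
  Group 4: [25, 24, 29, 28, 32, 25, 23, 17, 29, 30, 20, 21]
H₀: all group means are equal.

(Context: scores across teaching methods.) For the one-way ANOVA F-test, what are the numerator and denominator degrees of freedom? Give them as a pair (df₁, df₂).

k = 4 groups, N = 39 total
df = (k−1, N−k) = (4−1, 39−4) = (3, 35)

degrees of freedom = [3, 35]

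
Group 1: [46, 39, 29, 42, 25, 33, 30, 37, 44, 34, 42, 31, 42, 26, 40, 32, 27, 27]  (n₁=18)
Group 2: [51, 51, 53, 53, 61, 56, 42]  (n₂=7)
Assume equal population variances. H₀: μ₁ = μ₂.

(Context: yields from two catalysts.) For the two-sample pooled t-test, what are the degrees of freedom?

df = n₁ + n₂ − 2 = 18 + 7 − 2 = 23

degrees of freedom = 23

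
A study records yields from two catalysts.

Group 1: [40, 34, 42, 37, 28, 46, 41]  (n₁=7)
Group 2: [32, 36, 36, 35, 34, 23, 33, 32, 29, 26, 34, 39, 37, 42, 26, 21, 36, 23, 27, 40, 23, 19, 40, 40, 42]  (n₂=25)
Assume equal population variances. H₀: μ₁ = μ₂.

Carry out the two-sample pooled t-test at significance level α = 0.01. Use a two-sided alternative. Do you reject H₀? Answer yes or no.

reject H₀: no

x̄₁=38.286, s₁=5.908, n₁=7
x̄₂=32.200, s₂=6.982, n₂=25
s_p² = [6·5.908² + 24·6.982²]/30 = 45.9810
SE = √(s_p²·(1/7+1/25)) = 2.8996
t = (38.286−32.200)/2.8996 = 2.0988
df = 30
p-value (two-sided) = 0.04436
At α=0.01: p ≥ α → fail to reject H₀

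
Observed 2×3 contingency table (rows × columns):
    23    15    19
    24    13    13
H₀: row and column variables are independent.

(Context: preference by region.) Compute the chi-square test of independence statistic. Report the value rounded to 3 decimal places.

test statistic = 0.835

Row totals [57, 50], col totals [47, 28, 32], n=107
χ² = (23−25.04)²/25.04 + (15−14.92)²/14.92 + (19−17.05)²/17.05 + (24−21.96)²/21.96 + (13−13.08)²/13.08 + (13−14.95)²/14.95 = 0.8348
df = 2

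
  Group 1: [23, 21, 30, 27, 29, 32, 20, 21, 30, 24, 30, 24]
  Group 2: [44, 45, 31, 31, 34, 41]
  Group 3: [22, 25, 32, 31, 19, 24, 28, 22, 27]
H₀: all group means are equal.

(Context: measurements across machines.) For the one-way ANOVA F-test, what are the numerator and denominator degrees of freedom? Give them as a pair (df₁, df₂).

k = 3 groups, N = 27 total
df = (k−1, N−k) = (3−1, 27−3) = (2, 24)

degrees of freedom = [2, 24]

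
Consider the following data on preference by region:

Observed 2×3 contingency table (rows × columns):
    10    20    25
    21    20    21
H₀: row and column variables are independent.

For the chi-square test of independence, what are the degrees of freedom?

df = (r−1)(c−1) = (2−1)·(3−1) = 2

degrees of freedom = 2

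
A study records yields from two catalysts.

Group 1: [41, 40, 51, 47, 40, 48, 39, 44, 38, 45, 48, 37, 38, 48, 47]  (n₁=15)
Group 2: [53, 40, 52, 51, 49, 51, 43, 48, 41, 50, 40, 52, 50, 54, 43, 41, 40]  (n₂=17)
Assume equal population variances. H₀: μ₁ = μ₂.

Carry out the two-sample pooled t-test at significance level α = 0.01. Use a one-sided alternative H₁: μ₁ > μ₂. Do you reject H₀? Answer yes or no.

x̄₁=43.400, s₁=4.611, n₁=15
x̄₂=46.941, s₂=5.250, n₂=17
s_p² = [14·4.611² + 16·5.250²]/30 = 24.6180
SE = √(s_p²·(1/15+1/17)) = 1.7576
t = (43.400−46.941)/1.7576 = -2.0147
df = 30
p-value (one-sided, H₁ greater) = 0.97351
At α=0.01: p ≥ α → fail to reject H₀

reject H₀: no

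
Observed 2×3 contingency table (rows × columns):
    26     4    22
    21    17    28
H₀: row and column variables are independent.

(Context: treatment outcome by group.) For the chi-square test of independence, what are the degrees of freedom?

df = (r−1)(c−1) = (2−1)·(3−1) = 2

degrees of freedom = 2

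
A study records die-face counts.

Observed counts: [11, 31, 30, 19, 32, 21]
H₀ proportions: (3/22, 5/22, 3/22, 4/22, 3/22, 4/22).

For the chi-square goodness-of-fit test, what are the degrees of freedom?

df = k − 1 = 6 − 1 = 5

degrees of freedom = 5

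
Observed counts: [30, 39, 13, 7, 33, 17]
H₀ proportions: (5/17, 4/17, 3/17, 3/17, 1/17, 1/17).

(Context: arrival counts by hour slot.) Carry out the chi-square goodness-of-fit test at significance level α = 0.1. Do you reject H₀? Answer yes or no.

n = 139; E_i = n·p_i = [40.88, 32.71, 24.53, 24.53, 8.18, 8.18]
χ² = (30−40.88)²/40.88 + (39−32.71)²/32.71 + (13−24.53)²/24.53 + (7−24.53)²/24.53 + (33−8.18)²/8.18 + (17−8.18)²/8.18 = 106.9394
df = 5
p-value (upper-tail) = 0.00000
At α=0.1: p < α → reject H₀

reject H₀: yes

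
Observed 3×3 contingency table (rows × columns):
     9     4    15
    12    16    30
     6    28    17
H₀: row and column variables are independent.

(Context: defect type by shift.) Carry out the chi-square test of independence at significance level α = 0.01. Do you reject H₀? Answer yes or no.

reject H₀: yes

Row totals [28, 58, 51], col totals [27, 48, 62], n=137
χ² = (9−5.52)²/5.52 + (4−9.81)²/9.81 + (15−12.67)²/12.67 + (12−11.43)²/11.43 + (16−20.32)²/20.32 + (30−26.25)²/26.25 + (6−10.05)²/10.05 + (28−17.87)²/17.87 + (17−23.08)²/23.08 = 16.5284
df = 4
p-value (upper-tail) = 0.00239
At α=0.01: p < α → reject H₀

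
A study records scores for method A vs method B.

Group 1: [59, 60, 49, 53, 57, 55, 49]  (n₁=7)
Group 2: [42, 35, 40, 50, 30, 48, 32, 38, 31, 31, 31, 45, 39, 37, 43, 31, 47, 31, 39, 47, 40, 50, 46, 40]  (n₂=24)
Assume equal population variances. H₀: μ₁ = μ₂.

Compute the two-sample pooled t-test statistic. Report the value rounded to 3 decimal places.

x̄₁=54.571, s₁=4.467, n₁=7
x̄₂=39.292, s₂=6.702, n₂=24
s_p² = [6·4.467² + 23·6.702²]/29 = 39.7473
SE = √(s_p²·(1/7+1/24)) = 2.7082
t = (54.571−39.292)/2.7082 = 5.6420
df = 29

test statistic = 5.642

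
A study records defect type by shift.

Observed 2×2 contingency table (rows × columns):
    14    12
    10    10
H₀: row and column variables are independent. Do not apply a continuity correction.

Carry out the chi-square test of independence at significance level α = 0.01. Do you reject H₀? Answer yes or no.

Row totals [26, 20], col totals [24, 22], n=46
χ² = (14−13.57)²/13.57 + (12−12.43)²/12.43 + (10−10.43)²/10.43 + (10−9.57)²/9.57 = 0.0670
df = 1
p-value (upper-tail) = 0.79573
At α=0.01: p ≥ α → fail to reject H₀

reject H₀: no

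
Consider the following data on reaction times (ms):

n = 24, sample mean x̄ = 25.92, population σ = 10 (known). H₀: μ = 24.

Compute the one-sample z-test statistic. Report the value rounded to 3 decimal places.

SE = σ/√n = 10/√24 = 2.0412
z = (x̄−μ₀)/SE = (25.92−24)/2.0412 = 0.9406

test statistic = 0.941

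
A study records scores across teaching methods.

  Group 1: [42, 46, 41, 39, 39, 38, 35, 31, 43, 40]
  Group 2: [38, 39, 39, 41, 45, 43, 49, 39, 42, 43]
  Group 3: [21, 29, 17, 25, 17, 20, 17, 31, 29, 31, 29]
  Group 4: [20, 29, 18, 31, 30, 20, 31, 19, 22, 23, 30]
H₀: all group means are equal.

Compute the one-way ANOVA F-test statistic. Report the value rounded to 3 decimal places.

test statistic = 38.946

Group means [39.40, 41.80, 24.18, 24.82], grand mean 32.167
SSB = Σnᵢ(x̄ᵢ−x̄)² = 2746.561; SSW = ΣΣ(x−x̄ᵢ)² = 893.273
MSB = 2746.561/3 = 915.5202; MSW = 893.273/38 = 23.5072
F = MSB/MSW = 38.9464
df = (3, 38)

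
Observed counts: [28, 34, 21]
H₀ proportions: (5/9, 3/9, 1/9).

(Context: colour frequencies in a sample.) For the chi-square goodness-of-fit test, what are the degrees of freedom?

df = k − 1 = 3 − 1 = 2

degrees of freedom = 2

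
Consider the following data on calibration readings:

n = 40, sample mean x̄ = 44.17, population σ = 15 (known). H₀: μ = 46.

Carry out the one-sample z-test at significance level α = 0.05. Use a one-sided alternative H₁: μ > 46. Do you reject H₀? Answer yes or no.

reject H₀: no

SE = σ/√n = 15/√40 = 2.3717
z = (x̄−μ₀)/SE = (44.17−46)/2.3717 = -0.7716
p-value (one-sided, H₁ greater) = 0.77982
At α=0.05: p ≥ α → fail to reject H₀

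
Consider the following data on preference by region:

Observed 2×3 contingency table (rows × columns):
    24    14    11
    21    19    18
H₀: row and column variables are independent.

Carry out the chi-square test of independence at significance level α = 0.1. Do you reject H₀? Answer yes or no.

reject H₀: no

Row totals [49, 58], col totals [45, 33, 29], n=107
χ² = (24−20.61)²/20.61 + (14−15.11)²/15.11 + (11−13.28)²/13.28 + (21−24.39)²/24.39 + (19−17.89)²/17.89 + (18−15.72)²/15.72 = 1.9037
df = 2
p-value (upper-tail) = 0.38603
At α=0.1: p ≥ α → fail to reject H₀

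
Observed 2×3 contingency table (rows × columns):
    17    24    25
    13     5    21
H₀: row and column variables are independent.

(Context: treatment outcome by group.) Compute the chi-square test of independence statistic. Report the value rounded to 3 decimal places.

Row totals [66, 39], col totals [30, 29, 46], n=105
χ² = (17−18.86)²/18.86 + (24−18.23)²/18.23 + (25−28.91)²/28.91 + (13−11.14)²/11.14 + (5−10.77)²/10.77 + (21−17.09)²/17.09 = 6.8388
df = 2

test statistic = 6.839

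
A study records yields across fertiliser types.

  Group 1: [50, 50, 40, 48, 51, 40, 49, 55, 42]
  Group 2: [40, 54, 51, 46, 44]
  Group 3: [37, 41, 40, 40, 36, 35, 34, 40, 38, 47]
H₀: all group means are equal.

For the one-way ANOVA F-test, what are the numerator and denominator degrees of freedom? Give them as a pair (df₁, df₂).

k = 3 groups, N = 24 total
df = (k−1, N−k) = (3−1, 24−3) = (2, 21)

degrees of freedom = [2, 21]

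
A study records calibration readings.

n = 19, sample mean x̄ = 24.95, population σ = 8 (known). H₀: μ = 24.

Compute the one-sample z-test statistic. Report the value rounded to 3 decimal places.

SE = σ/√n = 8/√19 = 1.8353
z = (x̄−μ₀)/SE = (24.95−24)/1.8353 = 0.5176

test statistic = 0.518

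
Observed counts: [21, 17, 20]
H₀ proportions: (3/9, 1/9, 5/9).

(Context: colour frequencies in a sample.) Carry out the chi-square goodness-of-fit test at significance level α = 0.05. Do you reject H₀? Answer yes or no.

reject H₀: yes

n = 58; E_i = n·p_i = [19.33, 6.44, 32.22]
χ² = (21−19.33)²/19.33 + (17−6.44)²/6.44 + (20−32.22)²/32.22 = 22.0690
df = 2
p-value (upper-tail) = 0.00002
At α=0.05: p < α → reject H₀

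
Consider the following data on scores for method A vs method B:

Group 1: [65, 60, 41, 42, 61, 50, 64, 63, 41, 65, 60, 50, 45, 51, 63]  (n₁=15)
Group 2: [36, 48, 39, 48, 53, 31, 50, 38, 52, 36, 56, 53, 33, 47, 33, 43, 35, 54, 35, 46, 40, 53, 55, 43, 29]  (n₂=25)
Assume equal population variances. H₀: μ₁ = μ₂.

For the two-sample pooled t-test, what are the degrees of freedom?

df = n₁ + n₂ − 2 = 15 + 25 − 2 = 38

degrees of freedom = 38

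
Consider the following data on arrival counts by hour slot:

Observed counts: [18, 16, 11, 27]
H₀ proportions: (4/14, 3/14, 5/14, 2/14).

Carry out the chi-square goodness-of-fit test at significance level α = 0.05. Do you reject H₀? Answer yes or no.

n = 72; E_i = n·p_i = [20.57, 15.43, 25.71, 10.29]
χ² = (18−20.57)²/20.57 + (16−15.43)²/15.43 + (11−25.71)²/25.71 + (27−10.29)²/10.29 = 35.9231
df = 3
p-value (upper-tail) = 0.00000
At α=0.05: p < α → reject H₀

reject H₀: yes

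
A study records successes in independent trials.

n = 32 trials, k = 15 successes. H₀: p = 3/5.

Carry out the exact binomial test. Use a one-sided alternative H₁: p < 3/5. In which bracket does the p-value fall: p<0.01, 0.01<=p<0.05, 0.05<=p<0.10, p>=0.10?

p-value bracket: 0.05<=p<0.10

Exact binomial: n=32, k=15, p₀=3/5=0.6000
P(X≤15) from Σ C(n,i)·p₀^i·(1−p₀)^(n−i)
p-value (one-sided, H₁ less) = 0.09197
→ bracket: 0.05<=p<0.10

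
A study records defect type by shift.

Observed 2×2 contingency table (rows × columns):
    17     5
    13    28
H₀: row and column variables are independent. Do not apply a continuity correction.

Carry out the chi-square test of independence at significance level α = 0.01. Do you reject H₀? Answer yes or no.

Row totals [22, 41], col totals [30, 33], n=63
χ² = (17−10.48)²/10.48 + (5−11.52)²/11.52 + (13−19.52)²/19.52 + (28−21.48)²/21.48 = 11.9174
df = 1
p-value (upper-tail) = 0.00056
At α=0.01: p < α → reject H₀

reject H₀: yes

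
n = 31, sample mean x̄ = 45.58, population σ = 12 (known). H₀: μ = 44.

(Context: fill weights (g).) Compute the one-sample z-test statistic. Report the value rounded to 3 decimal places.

SE = σ/√n = 12/√31 = 2.1553
z = (x̄−μ₀)/SE = (45.58−44)/2.1553 = 0.7331

test statistic = 0.733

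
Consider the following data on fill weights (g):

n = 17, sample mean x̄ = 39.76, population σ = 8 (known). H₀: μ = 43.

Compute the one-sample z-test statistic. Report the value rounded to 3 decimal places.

SE = σ/√n = 8/√17 = 1.9403
z = (x̄−μ₀)/SE = (39.76−43)/1.9403 = -1.6699

test statistic = -1.670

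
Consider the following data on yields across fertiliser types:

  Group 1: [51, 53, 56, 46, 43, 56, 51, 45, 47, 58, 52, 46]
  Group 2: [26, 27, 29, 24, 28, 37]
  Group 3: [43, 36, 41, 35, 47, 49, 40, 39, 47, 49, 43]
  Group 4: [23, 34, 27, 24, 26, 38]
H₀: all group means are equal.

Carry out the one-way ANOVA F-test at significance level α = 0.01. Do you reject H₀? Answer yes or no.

reject H₀: yes

Group means [50.33, 28.50, 42.64, 28.67], grand mean 40.457
SSB = Σnᵢ(x̄ᵢ−x̄)² = 2914.640; SSW = ΣΣ(x−x̄ᵢ)² = 790.045
MSB = 2914.640/3 = 971.5468; MSW = 790.045/31 = 25.4853
F = MSB/MSW = 38.1218
df = (3, 31)
p-value (upper-tail) = 0.00000
At α=0.01: p < α → reject H₀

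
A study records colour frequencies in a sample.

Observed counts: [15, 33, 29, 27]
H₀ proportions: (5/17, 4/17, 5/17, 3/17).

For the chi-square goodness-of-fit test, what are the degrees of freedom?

df = k − 1 = 4 − 1 = 3

degrees of freedom = 3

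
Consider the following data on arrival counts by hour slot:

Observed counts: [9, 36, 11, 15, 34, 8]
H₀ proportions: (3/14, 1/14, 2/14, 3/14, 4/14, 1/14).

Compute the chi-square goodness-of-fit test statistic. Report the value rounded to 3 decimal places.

test statistic = 111.434

n = 113; E_i = n·p_i = [24.21, 8.07, 16.14, 24.21, 32.29, 8.07]
χ² = (9−24.21)²/24.21 + (36−8.07)²/8.07 + (11−16.14)²/16.14 + (15−24.21)²/24.21 + (34−32.29)²/32.29 + (8−8.07)²/8.07 = 111.4336
df = 5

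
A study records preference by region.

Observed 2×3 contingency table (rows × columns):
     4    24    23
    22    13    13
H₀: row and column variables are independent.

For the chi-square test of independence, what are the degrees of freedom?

degrees of freedom = 2

df = (r−1)(c−1) = (2−1)·(3−1) = 2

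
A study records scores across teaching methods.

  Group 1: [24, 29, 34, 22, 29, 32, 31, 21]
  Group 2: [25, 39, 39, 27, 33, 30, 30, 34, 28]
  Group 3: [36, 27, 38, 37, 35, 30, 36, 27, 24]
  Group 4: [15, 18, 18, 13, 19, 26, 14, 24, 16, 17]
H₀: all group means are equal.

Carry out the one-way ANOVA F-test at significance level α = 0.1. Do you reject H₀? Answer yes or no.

reject H₀: yes

Group means [27.75, 31.67, 32.22, 18.00], grand mean 27.139
SSB = Σnᵢ(x̄ᵢ−x̄)² = 1255.250; SSW = ΣΣ(x−x̄ᵢ)² = 739.056
MSB = 1255.250/3 = 418.4167; MSW = 739.056/32 = 23.0955
F = MSB/MSW = 18.1168
df = (3, 32)
p-value (upper-tail) = 0.00000
At α=0.1: p < α → reject H₀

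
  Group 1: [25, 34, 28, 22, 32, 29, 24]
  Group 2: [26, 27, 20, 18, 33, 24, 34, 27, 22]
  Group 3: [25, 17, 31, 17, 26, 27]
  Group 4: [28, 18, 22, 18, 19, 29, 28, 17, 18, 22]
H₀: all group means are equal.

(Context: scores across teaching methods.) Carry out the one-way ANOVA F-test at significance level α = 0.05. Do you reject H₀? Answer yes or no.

reject H₀: no

Group means [27.71, 25.67, 23.83, 21.90], grand mean 24.594
SSB = Σnᵢ(x̄ᵢ−x̄)² = 154.557; SSW = ΣΣ(x−x̄ᵢ)² = 711.162
MSB = 154.557/3 = 51.5189; MSW = 711.162/28 = 25.3986
F = MSB/MSW = 2.0284
df = (3, 28)
p-value (upper-tail) = 0.13268
At α=0.05: p ≥ α → fail to reject H₀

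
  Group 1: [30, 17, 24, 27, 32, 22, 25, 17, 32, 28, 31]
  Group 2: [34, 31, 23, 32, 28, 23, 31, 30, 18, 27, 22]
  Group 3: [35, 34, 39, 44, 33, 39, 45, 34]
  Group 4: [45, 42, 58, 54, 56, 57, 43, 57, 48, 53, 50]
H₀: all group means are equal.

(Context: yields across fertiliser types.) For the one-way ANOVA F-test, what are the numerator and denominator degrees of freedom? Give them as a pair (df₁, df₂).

k = 4 groups, N = 41 total
df = (k−1, N−k) = (4−1, 41−4) = (3, 37)

degrees of freedom = [3, 37]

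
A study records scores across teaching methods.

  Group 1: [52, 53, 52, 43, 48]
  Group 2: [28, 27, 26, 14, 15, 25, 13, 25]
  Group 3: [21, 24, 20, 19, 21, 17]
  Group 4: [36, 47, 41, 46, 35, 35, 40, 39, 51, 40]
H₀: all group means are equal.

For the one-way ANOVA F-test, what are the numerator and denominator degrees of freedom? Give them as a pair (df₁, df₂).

k = 4 groups, N = 29 total
df = (k−1, N−k) = (4−1, 29−4) = (3, 25)

degrees of freedom = [3, 25]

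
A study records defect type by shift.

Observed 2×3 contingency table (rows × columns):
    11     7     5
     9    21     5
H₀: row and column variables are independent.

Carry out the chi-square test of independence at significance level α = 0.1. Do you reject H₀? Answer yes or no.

Row totals [23, 35], col totals [20, 28, 10], n=58
χ² = (11−7.93)²/7.93 + (7−11.10)²/11.10 + (5−3.97)²/3.97 + (9−12.07)²/12.07 + (21−16.90)²/16.90 + (5−6.03)²/6.03 = 4.9282
df = 2
p-value (upper-tail) = 0.08509
At α=0.1: p < α → reject H₀

reject H₀: yes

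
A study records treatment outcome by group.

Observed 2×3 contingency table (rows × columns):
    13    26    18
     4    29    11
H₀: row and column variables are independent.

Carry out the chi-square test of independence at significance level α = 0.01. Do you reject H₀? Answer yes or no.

Row totals [57, 44], col totals [17, 55, 29], n=101
χ² = (13−9.59)²/9.59 + (26−31.04)²/31.04 + (18−16.37)²/16.37 + (4−7.41)²/7.41 + (29−23.96)²/23.96 + (11−12.63)²/12.63 = 5.0280
df = 2
p-value (upper-tail) = 0.08094
At α=0.01: p ≥ α → fail to reject H₀

reject H₀: no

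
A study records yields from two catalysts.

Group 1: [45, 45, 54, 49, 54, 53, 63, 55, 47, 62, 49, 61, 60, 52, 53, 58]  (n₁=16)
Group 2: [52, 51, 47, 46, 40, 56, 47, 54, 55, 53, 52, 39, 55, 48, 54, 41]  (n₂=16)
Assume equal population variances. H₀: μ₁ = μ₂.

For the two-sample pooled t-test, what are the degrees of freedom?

df = n₁ + n₂ − 2 = 16 + 16 − 2 = 30

degrees of freedom = 30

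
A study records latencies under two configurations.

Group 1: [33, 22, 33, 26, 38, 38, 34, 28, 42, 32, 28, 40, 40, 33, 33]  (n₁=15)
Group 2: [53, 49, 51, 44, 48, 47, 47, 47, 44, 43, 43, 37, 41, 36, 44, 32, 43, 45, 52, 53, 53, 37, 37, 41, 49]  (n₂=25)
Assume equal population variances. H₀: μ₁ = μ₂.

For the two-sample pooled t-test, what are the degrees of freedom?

degrees of freedom = 38

df = n₁ + n₂ − 2 = 15 + 25 − 2 = 38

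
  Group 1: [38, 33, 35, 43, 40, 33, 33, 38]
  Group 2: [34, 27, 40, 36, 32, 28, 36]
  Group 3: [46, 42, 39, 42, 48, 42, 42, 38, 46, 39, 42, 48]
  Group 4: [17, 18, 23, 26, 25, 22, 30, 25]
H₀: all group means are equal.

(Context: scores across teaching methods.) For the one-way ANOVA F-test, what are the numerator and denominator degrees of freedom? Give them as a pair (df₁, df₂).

k = 4 groups, N = 35 total
df = (k−1, N−k) = (4−1, 35−4) = (3, 31)

degrees of freedom = [3, 31]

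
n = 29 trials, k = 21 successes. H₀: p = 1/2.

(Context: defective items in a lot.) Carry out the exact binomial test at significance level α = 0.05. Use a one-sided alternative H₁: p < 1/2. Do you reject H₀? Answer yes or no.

reject H₀: no

Exact binomial: n=29, k=21, p₀=1/2=0.5000
P(X≤21) from Σ C(n,i)·p₀^i·(1−p₀)^(n−i)
p-value (one-sided, H₁ less) = 0.99593
At α=0.05: p ≥ α → fail to reject H₀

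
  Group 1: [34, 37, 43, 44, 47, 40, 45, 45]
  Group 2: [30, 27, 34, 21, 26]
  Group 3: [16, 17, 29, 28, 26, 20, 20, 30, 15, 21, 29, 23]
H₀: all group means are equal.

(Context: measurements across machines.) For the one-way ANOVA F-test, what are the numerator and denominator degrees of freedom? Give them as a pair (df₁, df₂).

k = 3 groups, N = 25 total
df = (k−1, N−k) = (3−1, 25−3) = (2, 22)

degrees of freedom = [2, 22]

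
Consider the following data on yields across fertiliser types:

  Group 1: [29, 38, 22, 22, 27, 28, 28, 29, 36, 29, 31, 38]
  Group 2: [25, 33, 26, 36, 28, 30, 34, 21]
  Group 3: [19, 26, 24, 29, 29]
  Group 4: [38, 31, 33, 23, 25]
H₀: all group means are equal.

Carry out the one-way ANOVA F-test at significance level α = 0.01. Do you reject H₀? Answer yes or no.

Group means [29.75, 29.12, 25.40, 30.00], grand mean 28.900
SSB = Σnᵢ(x̄ᵢ−x̄)² = 76.375; SSW = ΣΣ(x−x̄ᵢ)² = 710.325
MSB = 76.375/3 = 25.4583; MSW = 710.325/26 = 27.3202
F = MSB/MSW = 0.9319
df = (3, 26)
p-value (upper-tail) = 0.43937
At α=0.01: p ≥ α → fail to reject H₀

reject H₀: no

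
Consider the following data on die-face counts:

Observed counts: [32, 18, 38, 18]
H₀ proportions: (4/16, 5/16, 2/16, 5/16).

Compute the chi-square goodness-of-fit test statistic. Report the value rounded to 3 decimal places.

n = 106; E_i = n·p_i = [26.50, 33.12, 13.25, 33.12]
χ² = (32−26.50)²/26.50 + (18−33.12)²/33.12 + (38−13.25)²/13.25 + (18−33.12)²/33.12 = 61.1849
df = 3

test statistic = 61.185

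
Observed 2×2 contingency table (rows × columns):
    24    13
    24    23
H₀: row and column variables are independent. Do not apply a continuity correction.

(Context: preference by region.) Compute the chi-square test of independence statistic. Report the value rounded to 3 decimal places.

Row totals [37, 47], col totals [48, 36], n=84
χ² = (24−21.14)²/21.14 + (13−15.86)²/15.86 + (24−26.86)²/26.86 + (23−20.14)²/20.14 = 1.6101
df = 1

test statistic = 1.610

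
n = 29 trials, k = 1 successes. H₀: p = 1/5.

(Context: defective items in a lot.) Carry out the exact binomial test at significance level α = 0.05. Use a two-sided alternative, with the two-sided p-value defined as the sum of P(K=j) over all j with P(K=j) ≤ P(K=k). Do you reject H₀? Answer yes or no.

Exact binomial: n=29, k=1, p₀=1/5=0.2000
P(X=j) = C(n,j)·p₀^j·(1−p₀)^(n−j); p = Σ P(X=j) over j with P(X=j) ≤ P(X=1)
p-value (two-sided) = 0.01971
At α=0.05: p < α → reject H₀

reject H₀: yes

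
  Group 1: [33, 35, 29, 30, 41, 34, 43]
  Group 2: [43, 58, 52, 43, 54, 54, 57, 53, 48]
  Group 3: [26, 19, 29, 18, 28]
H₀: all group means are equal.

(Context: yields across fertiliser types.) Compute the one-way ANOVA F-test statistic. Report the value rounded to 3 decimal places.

Group means [35.00, 51.33, 24.00], grand mean 39.381
SSB = Σnᵢ(x̄ᵢ−x̄)² = 2602.952; SSW = ΣΣ(x−x̄ᵢ)² = 516.000
MSB = 2602.952/2 = 1301.4762; MSW = 516.000/18 = 28.6667
F = MSB/MSW = 45.4003
df = (2, 18)

test statistic = 45.400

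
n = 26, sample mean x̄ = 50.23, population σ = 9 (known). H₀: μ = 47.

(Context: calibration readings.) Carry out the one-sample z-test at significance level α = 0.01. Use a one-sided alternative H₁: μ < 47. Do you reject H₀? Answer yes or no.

SE = σ/√n = 9/√26 = 1.7650
z = (x̄−μ₀)/SE = (50.23−47)/1.7650 = 1.8300
p-value (one-sided, H₁ less) = 0.96637
At α=0.01: p ≥ α → fail to reject H₀

reject H₀: no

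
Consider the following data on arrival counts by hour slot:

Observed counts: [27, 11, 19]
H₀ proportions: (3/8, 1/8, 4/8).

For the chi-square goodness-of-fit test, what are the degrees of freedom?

df = k − 1 = 3 − 1 = 2

degrees of freedom = 2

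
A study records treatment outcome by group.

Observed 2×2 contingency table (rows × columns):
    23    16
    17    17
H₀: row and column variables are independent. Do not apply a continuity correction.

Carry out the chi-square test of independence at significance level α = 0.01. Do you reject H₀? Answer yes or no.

reject H₀: no

Row totals [39, 34], col totals [40, 33], n=73
χ² = (23−21.37)²/21.37 + (16−17.63)²/17.63 + (17−18.63)²/18.63 + (17−15.37)²/15.37 = 0.5906
df = 1
p-value (upper-tail) = 0.44218
At α=0.01: p ≥ α → fail to reject H₀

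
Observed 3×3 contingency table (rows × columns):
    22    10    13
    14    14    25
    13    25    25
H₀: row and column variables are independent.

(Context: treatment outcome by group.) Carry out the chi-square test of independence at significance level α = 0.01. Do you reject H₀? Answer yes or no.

Row totals [45, 53, 63], col totals [49, 49, 63], n=161
χ² = (22−13.70)²/13.70 + (10−13.70)²/13.70 + (13−17.61)²/17.61 + (14−16.13)²/16.13 + (14−16.13)²/16.13 + (25−20.74)²/20.74 + (13−19.17)²/19.17 + (25−19.17)²/19.17 + (25−24.65)²/24.65 = 12.4401
df = 4
p-value (upper-tail) = 0.01436
At α=0.01: p ≥ α → fail to reject H₀

reject H₀: no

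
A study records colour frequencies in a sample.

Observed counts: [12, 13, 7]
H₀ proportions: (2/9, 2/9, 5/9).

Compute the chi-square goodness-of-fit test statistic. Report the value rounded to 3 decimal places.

n = 32; E_i = n·p_i = [7.11, 7.11, 17.78]
χ² = (12−7.11)²/7.11 + (13−7.11)²/7.11 + (7−17.78)²/17.78 = 14.7719
df = 2

test statistic = 14.772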